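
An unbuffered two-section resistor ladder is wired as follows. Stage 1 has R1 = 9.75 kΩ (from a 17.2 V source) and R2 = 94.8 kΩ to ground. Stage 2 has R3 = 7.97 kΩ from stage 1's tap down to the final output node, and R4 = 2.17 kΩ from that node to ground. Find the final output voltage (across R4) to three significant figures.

Stage 2 presents R3+R4 = 10.14 kΩ as a load on stage 1's tap.
Stage 1's lower leg becomes R2‖(R3+R4) = 9.160 kΩ, so V_mid = 17.2 × 9.160/18.91 = 8.332 V.
Stage 2 is itself unloaded: V_out = V_mid × R4/(R3+R4) = 8.332 × 2.17/10.14 = 1.78 V.

V_out ≈ 1.78 V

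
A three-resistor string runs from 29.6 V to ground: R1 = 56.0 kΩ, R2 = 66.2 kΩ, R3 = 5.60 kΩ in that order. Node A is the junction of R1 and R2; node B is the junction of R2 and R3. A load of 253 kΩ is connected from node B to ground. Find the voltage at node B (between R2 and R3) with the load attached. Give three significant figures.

At node B, R3 is in parallel with the load: R3‖R_L = 5.479 kΩ.
Below node A the resistance is R2 + (R3‖R_L) = 71.68 kΩ, so V_A = 29.6 × 71.68/127.7 = 16.62 V.
Then V_B = V_A × (R3‖R_L)/(R2 + R3‖R_L) = 16.62 × 5.479/71.68 = 1.27 V.

V ≈ 1.27 V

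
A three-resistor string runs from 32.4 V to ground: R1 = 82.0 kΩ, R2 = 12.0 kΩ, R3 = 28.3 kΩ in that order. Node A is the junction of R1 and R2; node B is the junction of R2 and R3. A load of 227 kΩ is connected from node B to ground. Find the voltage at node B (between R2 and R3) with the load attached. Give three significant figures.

V ≈ 6.84 V

At node B, R3 is in parallel with the load: R3‖R_L = 25.16 kΩ.
Below node A the resistance is R2 + (R3‖R_L) = 37.16 kΩ, so V_A = 32.4 × 37.16/119.2 = 10.10 V.
Then V_B = V_A × (R3‖R_L)/(R2 + R3‖R_L) = 10.10 × 25.16/37.16 = 6.84 V.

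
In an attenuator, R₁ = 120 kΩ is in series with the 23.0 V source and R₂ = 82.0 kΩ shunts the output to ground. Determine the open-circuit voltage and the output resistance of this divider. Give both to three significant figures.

V_th is the open-circuit tap voltage: 23.0 × 82.0/(120 + 82.0) = 9.34 V.
With the supply zeroed, R₁ and R₂ appear in parallel from the tap: R_th = R₁‖R₂ = (120 × 82.0)/202.0 = 48.7 kΩ.

V_th = 9.34 V, R_th = 48.7 kΩ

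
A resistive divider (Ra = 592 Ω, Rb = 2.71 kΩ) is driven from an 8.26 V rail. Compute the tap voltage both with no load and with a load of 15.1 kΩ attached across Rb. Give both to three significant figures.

Unloaded: 6.78 V; loaded: 6.57 V

Open-circuit: V = 8.26 × 2710/(592 + 2710) = 6.78 V.
With the load, Rb becomes Rb‖R_L = 2298 Ω, so V = 8.26 × 2298/2890 = 6.57 V.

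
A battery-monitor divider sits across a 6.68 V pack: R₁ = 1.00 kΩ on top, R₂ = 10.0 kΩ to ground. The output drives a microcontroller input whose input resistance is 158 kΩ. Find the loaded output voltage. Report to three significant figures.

The load sits in parallel with R₂: R₂‖R_L = (10.0 × 158) / (10.0 + 158) = 9.405 kΩ.
V_out = 6.68 × 9.405 / (1.00 + 9.405) = 6.68 × 9.405/10.40 = 6.04 V.

V_out ≈ 6.04 V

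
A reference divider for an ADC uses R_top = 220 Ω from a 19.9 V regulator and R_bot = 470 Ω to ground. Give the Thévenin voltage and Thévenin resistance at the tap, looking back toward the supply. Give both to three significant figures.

V_th = 13.6 V, R_th = 150 Ω

V_th is the open-circuit tap voltage: 19.9 × 470/(220 + 470) = 13.6 V.
With the supply zeroed, R_top and R_bot appear in parallel from the tap: R_th = R_top‖R_bot = (220 × 470)/690.0 = 150 Ω.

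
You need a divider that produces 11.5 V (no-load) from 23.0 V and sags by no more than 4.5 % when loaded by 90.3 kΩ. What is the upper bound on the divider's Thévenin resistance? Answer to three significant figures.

R_th ≤ 4.25 kΩ

Loading drop = R_th/(R_th + R_L) ≤ 0.0450, so R_th ≤ R_L · ε/(1−ε) = 90.3 kΩ × 0.0450/0.9550 = 4.25 kΩ.
(Any R1, R2 with R2/(R1+R2) = 0.500 and R1‖R2 ≤ 4.25 kΩ will meet the spec.)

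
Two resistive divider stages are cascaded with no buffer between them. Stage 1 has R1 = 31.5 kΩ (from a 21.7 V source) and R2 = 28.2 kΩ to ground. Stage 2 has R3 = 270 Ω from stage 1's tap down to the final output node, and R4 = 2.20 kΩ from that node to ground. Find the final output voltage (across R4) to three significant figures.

V_out ≈ 1.30 V

Stage 2 presents R3+R4 = 2470 Ω as a load on stage 1's tap.
Stage 1's lower leg becomes R2‖(R3+R4) = 2271 Ω, so V_mid = 21.7 × 2271/33770 = 1.459 V.
Stage 2 is itself unloaded: V_out = V_mid × R4/(R3+R4) = 1.459 × 2200/2470 = 1.30 V.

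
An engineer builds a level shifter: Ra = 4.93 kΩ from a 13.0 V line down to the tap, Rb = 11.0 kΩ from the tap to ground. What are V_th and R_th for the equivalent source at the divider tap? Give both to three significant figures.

V_th = 8.98 V, R_th = 3.40 kΩ

V_th is the open-circuit tap voltage: 13.0 × 11.0/(4.93 + 11.0) = 8.98 V.
With the supply zeroed, Ra and Rb appear in parallel from the tap: R_th = Ra‖Rb = (4.93 × 11.0)/15.93 = 3.40 kΩ.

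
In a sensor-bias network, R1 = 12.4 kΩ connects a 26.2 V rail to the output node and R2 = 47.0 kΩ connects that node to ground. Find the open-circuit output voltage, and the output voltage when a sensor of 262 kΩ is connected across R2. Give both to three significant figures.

Open-circuit: V = 26.2 × 47.0/(12.4 + 47.0) = 20.7 V.
With the load, R2 becomes R2‖R_L = 39.85 kΩ, so V = 26.2 × 39.85/52.25 = 20.0 V.

Unloaded: 20.7 V; loaded: 20.0 V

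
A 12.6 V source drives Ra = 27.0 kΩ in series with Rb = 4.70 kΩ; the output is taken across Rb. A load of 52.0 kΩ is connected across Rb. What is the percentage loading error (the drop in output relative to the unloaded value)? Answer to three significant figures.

The divider's output (Thévenin) resistance is Ra‖Rb = 4.003 kΩ.
Fractional drop under load = R_th/(R_th + R_L) = 4.003 / (4.003 + 52.0) = 0.07148.
So the output falls by 7.15 %.

7.15 %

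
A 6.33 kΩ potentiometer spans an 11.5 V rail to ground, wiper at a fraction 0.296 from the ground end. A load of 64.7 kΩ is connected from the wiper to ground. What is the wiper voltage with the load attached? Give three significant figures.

V ≈ 3.34 V

The wiper splits the pot into (1−α)R = 4.456 kΩ above and αR = 1.874 kΩ below.
Lower section ‖ load = 1.821 kΩ.
V_wiper = 11.5 × 1.821/(4.456 + 1.821) = 3.34 V.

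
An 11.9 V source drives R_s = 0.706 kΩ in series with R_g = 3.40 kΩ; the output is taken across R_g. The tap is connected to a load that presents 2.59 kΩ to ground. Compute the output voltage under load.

V_out ≈ 8.04 V

The load sits in parallel with R_g: R_g‖R_L = (3400 × 2590) / (3400 + 2590) = 1470 Ω.
V_out = 11.9 × 1470 / (706 + 1470) = 11.9 × 1470/2176 = 8.04 V.
(Unloaded it would have been 9.85 V.)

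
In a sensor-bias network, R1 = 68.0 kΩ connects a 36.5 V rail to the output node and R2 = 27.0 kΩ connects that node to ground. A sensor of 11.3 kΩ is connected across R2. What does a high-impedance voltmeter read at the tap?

V_out ≈ 3.83 V

The load sits in parallel with R2: R2‖R_L = (27.0 × 11.3) / (27.0 + 11.3) = 7.966 kΩ.
V_out = 36.5 × 7.966 / (68.0 + 7.966) = 36.5 × 7.966/75.97 = 3.83 V.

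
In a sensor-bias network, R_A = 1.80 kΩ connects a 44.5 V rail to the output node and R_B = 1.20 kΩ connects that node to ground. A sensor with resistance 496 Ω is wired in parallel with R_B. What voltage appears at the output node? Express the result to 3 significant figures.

The load sits in parallel with R_B: R_B‖R_L = (1200 × 496) / (1200 + 496) = 350.9 Ω.
V_out = 44.5 × 350.9 / (1800 + 350.9) = 44.5 × 350.9/2151 = 7.26 V.

V_out ≈ 7.26 V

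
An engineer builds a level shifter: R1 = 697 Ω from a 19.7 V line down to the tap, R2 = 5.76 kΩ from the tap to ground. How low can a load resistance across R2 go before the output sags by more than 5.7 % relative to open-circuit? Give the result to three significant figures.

Output resistance R_th = R1‖R2 = (697 × 5760)/6457 = 621.8 Ω.
The fractional drop is R_th/(R_th + R_L); requiring this ≤ 0.0570 gives R_L ≥ R_th(1/0.0570 − 1) = 621.8 × 16.54 = 10.3 kΩ.

R_L(min) ≈ 10.3 kΩ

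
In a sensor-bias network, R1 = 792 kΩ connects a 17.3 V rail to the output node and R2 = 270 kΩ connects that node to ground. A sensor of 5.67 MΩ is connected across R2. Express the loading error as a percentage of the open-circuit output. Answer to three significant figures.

The divider's output (Thévenin) resistance is R1‖R2 = 201.4 kΩ.
Fractional drop under load = R_th/(R_th + R_L) = 201.4 / (201.4 + 5670) = 0.03429.
So the output falls by 3.43 %.

3.43 %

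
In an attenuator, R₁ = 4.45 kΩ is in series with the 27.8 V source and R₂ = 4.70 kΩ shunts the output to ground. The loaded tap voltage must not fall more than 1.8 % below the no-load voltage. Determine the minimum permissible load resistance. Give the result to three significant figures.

Output resistance R_th = R₁‖R₂ = (4.45 × 4.70)/9.150 = 2.286 kΩ.
The fractional drop is R_th/(R_th + R_L); requiring this ≤ 0.0180 gives R_L ≥ R_th(1/0.0180 − 1) = 2.286 × 54.56 = 125 kΩ.

R_L(min) ≈ 125 kΩ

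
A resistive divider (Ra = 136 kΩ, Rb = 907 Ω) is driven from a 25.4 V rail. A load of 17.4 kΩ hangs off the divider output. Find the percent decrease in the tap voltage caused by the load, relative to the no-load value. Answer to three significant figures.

4.92 %

The divider's output (Thévenin) resistance is Ra‖Rb = 901.0 Ω.
Fractional drop under load = R_th/(R_th + R_L) = 901.0 / (901.0 + 17400) = 0.04923.
So the output falls by 4.92 %.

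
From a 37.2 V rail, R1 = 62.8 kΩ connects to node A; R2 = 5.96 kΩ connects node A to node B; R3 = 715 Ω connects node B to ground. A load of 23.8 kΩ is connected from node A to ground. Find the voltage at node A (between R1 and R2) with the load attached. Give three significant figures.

V ≈ 2.85 V

Below node A the series string R2+R3 = 6675 Ω sits in parallel with the 23800 Ω load: 5213 Ω.
V_A = 37.2 × 5213/(62800 + 5213) = 2.85 V.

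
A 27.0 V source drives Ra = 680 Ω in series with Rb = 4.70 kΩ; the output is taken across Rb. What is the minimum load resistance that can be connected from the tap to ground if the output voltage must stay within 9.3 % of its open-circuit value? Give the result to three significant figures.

R_L(min) ≈ 5.79 kΩ

Output resistance R_th = Ra‖Rb = (680 × 4700)/5380 = 594.1 Ω.
The fractional drop is R_th/(R_th + R_L); requiring this ≤ 0.0930 gives R_L ≥ R_th(1/0.0930 − 1) = 594.1 × 9.753 = 5.79 kΩ.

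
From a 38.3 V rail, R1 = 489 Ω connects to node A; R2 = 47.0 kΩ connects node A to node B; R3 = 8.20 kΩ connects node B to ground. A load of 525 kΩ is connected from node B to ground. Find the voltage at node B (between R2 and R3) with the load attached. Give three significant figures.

V ≈ 5.57 V

At node B, R3 is in parallel with the load: R3‖R_L = 8074 Ω.
Below node A the resistance is R2 + (R3‖R_L) = 55070 Ω, so V_A = 38.3 × 55070/55560 = 37.96 V.
Then V_B = V_A × (R3‖R_L)/(R2 + R3‖R_L) = 37.96 × 8074/55070 = 5.57 V.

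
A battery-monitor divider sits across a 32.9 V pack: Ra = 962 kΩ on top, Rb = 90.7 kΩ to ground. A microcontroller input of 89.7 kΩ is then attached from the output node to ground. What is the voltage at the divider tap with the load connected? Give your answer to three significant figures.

The load sits in parallel with Rb: Rb‖R_L = (90.7 × 89.7) / (90.7 + 89.7) = 45.10 kΩ.
V_out = 32.9 × 45.10 / (962 + 45.10) = 32.9 × 45.10/1007 = 1.47 V.
(Unloaded it would have been 2.83 V.)

V_out ≈ 1.47 V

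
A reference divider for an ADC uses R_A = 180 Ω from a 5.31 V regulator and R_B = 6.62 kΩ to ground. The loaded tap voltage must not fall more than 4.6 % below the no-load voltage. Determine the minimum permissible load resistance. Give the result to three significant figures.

Output resistance R_th = R_A‖R_B = (180 × 6620)/6800 = 175.2 Ω.
The fractional drop is R_th/(R_th + R_L); requiring this ≤ 0.0460 gives R_L ≥ R_th(1/0.0460 − 1) = 175.2 × 20.74 = 3.63 kΩ.

R_L(min) ≈ 3.63 kΩ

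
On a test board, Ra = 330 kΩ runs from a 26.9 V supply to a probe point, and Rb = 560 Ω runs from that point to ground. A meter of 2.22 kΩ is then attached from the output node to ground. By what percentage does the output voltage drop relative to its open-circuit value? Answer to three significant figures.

The divider's output (Thévenin) resistance is Ra‖Rb = 559.1 Ω.
Fractional drop under load = R_th/(R_th + R_L) = 559.1 / (559.1 + 2220) = 0.2012.
So the output falls by 20.1 %.

20.1 %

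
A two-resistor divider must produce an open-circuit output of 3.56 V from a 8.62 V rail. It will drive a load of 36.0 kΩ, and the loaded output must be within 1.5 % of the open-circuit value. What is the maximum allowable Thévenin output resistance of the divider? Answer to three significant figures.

R_th ≤ 548 Ω

Loading drop = R_th/(R_th + R_L) ≤ 0.0150, so R_th ≤ R_L · ε/(1−ε) = 36.0 kΩ × 0.0150/0.9850 = 548 Ω.
(Any R1, R2 with R2/(R1+R2) = 0.413 and R1‖R2 ≤ 548 Ω will meet the spec.)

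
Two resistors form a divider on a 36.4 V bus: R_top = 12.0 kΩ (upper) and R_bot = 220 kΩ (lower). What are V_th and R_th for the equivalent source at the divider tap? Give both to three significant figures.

V_th is the open-circuit tap voltage: 36.4 × 220/(12.0 + 220) = 34.5 V.
With the supply zeroed, R_top and R_bot appear in parallel from the tap: R_th = R_top‖R_bot = (12.0 × 220)/232.0 = 11.4 kΩ.

V_th = 34.5 V, R_th = 11.4 kΩ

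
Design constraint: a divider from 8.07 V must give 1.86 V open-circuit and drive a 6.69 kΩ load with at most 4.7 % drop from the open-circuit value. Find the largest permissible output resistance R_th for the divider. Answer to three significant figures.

R_th ≤ 330 Ω

Loading drop = R_th/(R_th + R_L) ≤ 0.0470, so R_th ≤ R_L · ε/(1−ε) = 6.69 kΩ × 0.0470/0.9530 = 330 Ω.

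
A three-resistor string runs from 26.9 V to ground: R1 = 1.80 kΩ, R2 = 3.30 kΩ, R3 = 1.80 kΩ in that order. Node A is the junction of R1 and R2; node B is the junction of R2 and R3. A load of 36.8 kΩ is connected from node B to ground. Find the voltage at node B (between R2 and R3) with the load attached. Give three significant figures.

V ≈ 6.77 V

At node B, R3 is in parallel with the load: R3‖R_L = 1.716 kΩ.
Below node A the resistance is R2 + (R3‖R_L) = 5.016 kΩ, so V_A = 26.9 × 5.016/6.816 = 19.80 V.
Then V_B = V_A × (R3‖R_L)/(R2 + R3‖R_L) = 19.80 × 1.716/5.016 = 6.77 V.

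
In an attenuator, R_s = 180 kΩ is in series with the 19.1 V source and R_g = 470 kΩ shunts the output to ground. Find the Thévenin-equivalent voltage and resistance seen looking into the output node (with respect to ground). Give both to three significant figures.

V_th = 13.8 V, R_th = 130 kΩ

V_th is the open-circuit tap voltage: 19.1 × 470/(180 + 470) = 13.8 V.
With the supply zeroed, R_s and R_g appear in parallel from the tap: R_th = R_s‖R_g = (180 × 470)/650.0 = 130 kΩ.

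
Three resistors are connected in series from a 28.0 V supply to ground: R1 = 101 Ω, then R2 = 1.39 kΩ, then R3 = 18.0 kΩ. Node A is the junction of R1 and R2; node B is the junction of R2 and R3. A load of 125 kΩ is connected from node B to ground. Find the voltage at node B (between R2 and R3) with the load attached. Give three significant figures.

At node B, R3 is in parallel with the load: R3‖R_L = 15730 Ω.
Below node A the resistance is R2 + (R3‖R_L) = 17120 Ω, so V_A = 28.0 × 17120/17230 = 27.84 V.
Then V_B = V_A × (R3‖R_L)/(R2 + R3‖R_L) = 27.84 × 15730/17120 = 25.6 V.

V ≈ 25.6 V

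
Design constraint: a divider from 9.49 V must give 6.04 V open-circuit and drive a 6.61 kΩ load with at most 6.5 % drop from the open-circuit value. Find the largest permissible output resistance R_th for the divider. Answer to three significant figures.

R_th ≤ 460 Ω

Loading drop = R_th/(R_th + R_L) ≤ 0.0650, so R_th ≤ R_L · ε/(1−ε) = 6.61 kΩ × 0.0650/0.9350 = 460 Ω.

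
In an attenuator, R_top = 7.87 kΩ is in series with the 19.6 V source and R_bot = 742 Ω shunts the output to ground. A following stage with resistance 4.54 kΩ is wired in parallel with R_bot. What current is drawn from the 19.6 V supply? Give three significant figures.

I ≈ 2.30 mA

R_bot‖R_L = 637.8 Ω, so the source sees R_top + R_bot‖R_L = 8508 Ω.
I = 19.6 V / 8508 Ω = 2.30 mA.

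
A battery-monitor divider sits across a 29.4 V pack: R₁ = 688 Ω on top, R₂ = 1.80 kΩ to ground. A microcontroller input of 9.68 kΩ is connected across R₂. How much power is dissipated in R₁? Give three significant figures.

Total resistance from the source is R₁ + (R₂‖R_L) = 2206 Ω, so I = 29.4/2206 Ω = 13.33 mA.
P = I²·R₁ = (13.33 mA)² × 688 Ω = 122 mW.

P ≈ 122 mW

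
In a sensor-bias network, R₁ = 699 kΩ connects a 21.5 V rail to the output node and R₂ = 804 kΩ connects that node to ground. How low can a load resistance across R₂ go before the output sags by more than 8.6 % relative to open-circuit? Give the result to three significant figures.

Output resistance R_th = R₁‖R₂ = (699 × 804)/1503 = 373.9 kΩ.
The fractional drop is R_th/(R_th + R_L); requiring this ≤ 0.0860 gives R_L ≥ R_th(1/0.0860 − 1) = 373.9 × 10.63 = 3.97 MΩ.

R_L(min) ≈ 3.97 MΩ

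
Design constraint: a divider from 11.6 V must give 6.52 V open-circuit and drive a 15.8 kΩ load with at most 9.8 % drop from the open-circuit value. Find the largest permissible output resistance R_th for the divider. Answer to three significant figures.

Loading drop = R_th/(R_th + R_L) ≤ 0.0980, so R_th ≤ R_L · ε/(1−ε) = 15.8 kΩ × 0.0980/0.9020 = 1.72 kΩ.
(Any R1, R2 with R2/(R1+R2) = 0.562 and R1‖R2 ≤ 1.72 kΩ will meet the spec.)

R_th ≤ 1.72 kΩ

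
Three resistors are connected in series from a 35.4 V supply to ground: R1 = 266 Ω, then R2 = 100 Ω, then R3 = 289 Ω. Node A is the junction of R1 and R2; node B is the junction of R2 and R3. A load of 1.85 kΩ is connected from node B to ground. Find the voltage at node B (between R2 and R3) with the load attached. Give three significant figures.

V ≈ 14.4 V

At node B, R3 is in parallel with the load: R3‖R_L = 250.0 Ω.
Below node A the resistance is R2 + (R3‖R_L) = 350.0 Ω, so V_A = 35.4 × 350.0/616.0 = 20.11 V.
Then V_B = V_A × (R3‖R_L)/(R2 + R3‖R_L) = 20.11 × 250.0/350.0 = 14.4 V.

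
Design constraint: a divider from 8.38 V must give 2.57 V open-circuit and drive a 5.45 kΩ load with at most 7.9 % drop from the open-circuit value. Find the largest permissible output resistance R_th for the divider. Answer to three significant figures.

R_th ≤ 467 Ω

Loading drop = R_th/(R_th + R_L) ≤ 0.0790, so R_th ≤ R_L · ε/(1−ε) = 5.45 kΩ × 0.0790/0.9210 = 467 Ω.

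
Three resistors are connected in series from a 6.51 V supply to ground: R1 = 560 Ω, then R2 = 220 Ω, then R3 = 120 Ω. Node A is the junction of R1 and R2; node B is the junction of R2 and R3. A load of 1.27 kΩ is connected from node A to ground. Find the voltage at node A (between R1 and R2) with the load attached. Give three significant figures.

Below node A the series string R2+R3 = 340.0 Ω sits in parallel with the 1270 Ω load: 268.2 Ω.
V_A = 6.51 × 268.2/(560 + 268.2) = 2.11 V.

V ≈ 2.11 V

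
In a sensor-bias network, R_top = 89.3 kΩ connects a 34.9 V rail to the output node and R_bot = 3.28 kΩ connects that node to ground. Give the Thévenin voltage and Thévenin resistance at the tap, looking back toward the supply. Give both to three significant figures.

V_th is the open-circuit tap voltage: 34.9 × 3.28/(89.3 + 3.28) = 1.24 V.
With the supply zeroed, R_top and R_bot appear in parallel from the tap: R_th = R_top‖R_bot = (89.3 × 3.28)/92.58 = 3.16 kΩ.

V_th = 1.24 V, R_th = 3.16 kΩ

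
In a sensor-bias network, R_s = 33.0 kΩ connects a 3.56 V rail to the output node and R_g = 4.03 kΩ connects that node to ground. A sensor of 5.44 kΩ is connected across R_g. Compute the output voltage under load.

The load sits in parallel with R_g: R_g‖R_L = (4.03 × 5.44) / (4.03 + 5.44) = 2.315 kΩ.
V_out = 3.56 × 2.315 / (33.0 + 2.315) = 3.56 × 2.315/35.32 = 0.233 V.
(Unloaded it would have been 0.387 V.)

V_out ≈ 0.233 V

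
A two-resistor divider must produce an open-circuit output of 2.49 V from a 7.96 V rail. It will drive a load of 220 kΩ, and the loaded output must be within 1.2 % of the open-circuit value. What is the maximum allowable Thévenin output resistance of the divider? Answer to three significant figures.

R_th ≤ 2.67 kΩ

Loading drop = R_th/(R_th + R_L) ≤ 0.0120, so R_th ≤ R_L · ε/(1−ε) = 220 kΩ × 0.0120/0.9880 = 2.67 kΩ.
(Any R1, R2 with R2/(R1+R2) = 0.313 and R1‖R2 ≤ 2.67 kΩ will meet the spec.)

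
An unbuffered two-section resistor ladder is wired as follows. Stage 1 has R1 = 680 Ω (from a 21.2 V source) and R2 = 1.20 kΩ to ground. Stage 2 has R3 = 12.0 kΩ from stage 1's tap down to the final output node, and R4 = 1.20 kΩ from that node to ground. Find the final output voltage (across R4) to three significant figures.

Stage 2 presents R3+R4 = 13200 Ω as a load on stage 1's tap.
Stage 1's lower leg becomes R2‖(R3+R4) = 1100 Ω, so V_mid = 21.2 × 1100/1780 = 13.10 V.
Stage 2 is itself unloaded: V_out = V_mid × R4/(R3+R4) = 13.10 × 1200/13200 = 1.19 V.

V_out ≈ 1.19 V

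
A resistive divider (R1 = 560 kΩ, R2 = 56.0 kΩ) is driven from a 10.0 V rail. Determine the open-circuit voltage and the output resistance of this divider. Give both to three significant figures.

V_th = 0.909 V, R_th = 50.9 kΩ

V_th is the open-circuit tap voltage: 10.0 × 56.0/(560 + 56.0) = 0.909 V.
With the supply zeroed, R1 and R2 appear in parallel from the tap: R_th = R1‖R2 = (560 × 56.0)/616.0 = 50.9 kΩ.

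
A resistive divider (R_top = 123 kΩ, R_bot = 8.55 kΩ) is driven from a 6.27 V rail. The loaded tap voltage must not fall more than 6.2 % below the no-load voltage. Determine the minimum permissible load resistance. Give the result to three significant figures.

R_L(min) ≈ 121 kΩ

Output resistance R_th = R_top‖R_bot = (123 × 8.55)/131.6 = 7.994 kΩ.
The fractional drop is R_th/(R_th + R_L); requiring this ≤ 0.0620 gives R_L ≥ R_th(1/0.0620 − 1) = 7.994 × 15.13 = 121 kΩ.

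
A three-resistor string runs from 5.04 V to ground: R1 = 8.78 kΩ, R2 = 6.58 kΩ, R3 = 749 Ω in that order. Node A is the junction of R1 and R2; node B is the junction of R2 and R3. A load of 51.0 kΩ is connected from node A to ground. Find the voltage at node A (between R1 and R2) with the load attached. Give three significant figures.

Below node A the series string R2+R3 = 7329 Ω sits in parallel with the 51000 Ω load: 6408 Ω.
V_A = 5.04 × 6408/(8780 + 6408) = 2.13 V.

V ≈ 2.13 V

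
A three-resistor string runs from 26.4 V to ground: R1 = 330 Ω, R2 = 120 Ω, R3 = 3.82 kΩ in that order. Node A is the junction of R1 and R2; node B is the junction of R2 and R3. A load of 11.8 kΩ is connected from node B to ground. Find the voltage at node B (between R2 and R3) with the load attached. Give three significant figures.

At node B, R3 is in parallel with the load: R3‖R_L = 2886 Ω.
Below node A the resistance is R2 + (R3‖R_L) = 3006 Ω, so V_A = 26.4 × 3006/3336 = 23.79 V.
Then V_B = V_A × (R3‖R_L)/(R2 + R3‖R_L) = 23.79 × 2886/3006 = 22.8 V.

V ≈ 22.8 V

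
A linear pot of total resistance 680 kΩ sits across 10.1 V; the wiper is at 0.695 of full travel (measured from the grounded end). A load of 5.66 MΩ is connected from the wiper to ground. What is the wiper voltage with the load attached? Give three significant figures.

V ≈ 6.85 V

The wiper splits the pot into (1−α)R = 207.4 kΩ above and αR = 472.6 kΩ below.
Lower section ‖ load = 436.2 kΩ.
V_wiper = 10.1 × 436.2/(207.4 + 436.2) = 6.85 V.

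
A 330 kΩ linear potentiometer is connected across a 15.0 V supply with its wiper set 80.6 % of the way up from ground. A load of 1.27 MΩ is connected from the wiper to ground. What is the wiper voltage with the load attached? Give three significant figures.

V ≈ 11.6 V

The wiper splits the pot into (1−α)R = 64.02 kΩ above and αR = 266.0 kΩ below.
Lower section ‖ load = 219.9 kΩ.
V_wiper = 15.0 × 219.9/(64.02 + 219.9) = 11.6 V.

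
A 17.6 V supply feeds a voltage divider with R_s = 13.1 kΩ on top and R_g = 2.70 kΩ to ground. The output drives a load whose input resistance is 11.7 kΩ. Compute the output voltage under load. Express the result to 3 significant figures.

The load sits in parallel with R_g: R_g‖R_L = (2.70 × 11.7) / (2.70 + 11.7) = 2.194 kΩ.
V_out = 17.6 × 2.194 / (13.1 + 2.194) = 17.6 × 2.194/15.29 = 2.52 V.

V_out ≈ 2.52 V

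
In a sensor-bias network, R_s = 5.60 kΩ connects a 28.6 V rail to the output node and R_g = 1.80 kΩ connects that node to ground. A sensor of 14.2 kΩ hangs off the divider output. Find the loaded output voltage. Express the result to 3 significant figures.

V_out ≈ 6.35 V

The load sits in parallel with R_g: R_g‖R_L = (1.80 × 14.2) / (1.80 + 14.2) = 1.597 kΩ.
V_out = 28.6 × 1.597 / (5.60 + 1.597) = 28.6 × 1.597/7.197 = 6.35 V.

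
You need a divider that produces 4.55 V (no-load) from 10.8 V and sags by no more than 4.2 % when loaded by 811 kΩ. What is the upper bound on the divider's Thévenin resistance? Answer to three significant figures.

R_th ≤ 35.6 kΩ

Loading drop = R_th/(R_th + R_L) ≤ 0.0420, so R_th ≤ R_L · ε/(1−ε) = 811 kΩ × 0.0420/0.9580 = 35.6 kΩ.
(Any R1, R2 with R2/(R1+R2) = 0.421 and R1‖R2 ≤ 35.6 kΩ will meet the spec.)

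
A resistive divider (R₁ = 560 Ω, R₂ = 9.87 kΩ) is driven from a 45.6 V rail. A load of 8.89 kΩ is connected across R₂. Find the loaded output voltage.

The load sits in parallel with R₂: R₂‖R_L = (9870 × 8890) / (9870 + 8890) = 4677 Ω.
V_out = 45.6 × 4677 / (560 + 4677) = 45.6 × 4677/5237 = 40.7 V.

V_out ≈ 40.7 V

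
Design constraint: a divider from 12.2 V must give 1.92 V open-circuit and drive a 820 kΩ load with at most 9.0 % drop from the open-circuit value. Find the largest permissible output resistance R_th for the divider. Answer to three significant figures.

Loading drop = R_th/(R_th + R_L) ≤ 0.0900, so R_th ≤ R_L · ε/(1−ε) = 820 kΩ × 0.0900/0.9100 = 81.1 kΩ.
(Any R1, R2 with R2/(R1+R2) = 0.157 and R1‖R2 ≤ 81.1 kΩ will meet the spec.)

R_th ≤ 81.1 kΩ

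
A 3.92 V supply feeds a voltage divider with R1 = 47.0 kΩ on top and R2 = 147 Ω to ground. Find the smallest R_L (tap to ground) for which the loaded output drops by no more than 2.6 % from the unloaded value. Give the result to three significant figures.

Output resistance R_th = R1‖R2 = (47000 × 147)/47150 = 146.5 Ω.
The fractional drop is R_th/(R_th + R_L); requiring this ≤ 0.0260 gives R_L ≥ R_th(1/0.0260 − 1) = 146.5 × 37.46 = 5.49 kΩ.

R_L(min) ≈ 5.49 kΩ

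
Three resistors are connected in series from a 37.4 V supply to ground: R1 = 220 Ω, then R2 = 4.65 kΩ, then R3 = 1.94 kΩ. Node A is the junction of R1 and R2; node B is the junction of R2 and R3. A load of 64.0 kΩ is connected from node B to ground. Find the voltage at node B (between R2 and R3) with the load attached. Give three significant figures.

V ≈ 10.4 V

At node B, R3 is in parallel with the load: R3‖R_L = 1883 Ω.
Below node A the resistance is R2 + (R3‖R_L) = 6533 Ω, so V_A = 37.4 × 6533/6753 = 36.18 V.
Then V_B = V_A × (R3‖R_L)/(R2 + R3‖R_L) = 36.18 × 1883/6533 = 10.4 V.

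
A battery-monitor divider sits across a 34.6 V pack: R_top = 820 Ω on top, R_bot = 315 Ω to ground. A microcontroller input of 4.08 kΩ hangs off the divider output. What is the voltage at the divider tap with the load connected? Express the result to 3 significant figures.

V_out ≈ 9.10 V

The load sits in parallel with R_bot: R_bot‖R_L = (315 × 4080) / (315 + 4080) = 292.4 Ω.
V_out = 34.6 × 292.4 / (820 + 292.4) = 34.6 × 292.4/1112 = 9.10 V.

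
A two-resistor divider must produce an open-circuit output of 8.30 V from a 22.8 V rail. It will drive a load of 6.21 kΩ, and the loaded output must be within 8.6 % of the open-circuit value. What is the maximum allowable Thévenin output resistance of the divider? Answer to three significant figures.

R_th ≤ 584 Ω

Loading drop = R_th/(R_th + R_L) ≤ 0.0860, so R_th ≤ R_L · ε/(1−ε) = 6.21 kΩ × 0.0860/0.9140 = 584 Ω.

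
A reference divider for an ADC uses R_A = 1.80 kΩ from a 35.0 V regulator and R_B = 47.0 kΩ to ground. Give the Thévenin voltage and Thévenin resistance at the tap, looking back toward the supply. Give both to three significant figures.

V_th = 33.7 V, R_th = 1.73 kΩ

V_th is the open-circuit tap voltage: 35.0 × 47.0/(1.80 + 47.0) = 33.7 V.
With the supply zeroed, R_A and R_B appear in parallel from the tap: R_th = R_A‖R_B = (1.80 × 47.0)/48.80 = 1.73 kΩ.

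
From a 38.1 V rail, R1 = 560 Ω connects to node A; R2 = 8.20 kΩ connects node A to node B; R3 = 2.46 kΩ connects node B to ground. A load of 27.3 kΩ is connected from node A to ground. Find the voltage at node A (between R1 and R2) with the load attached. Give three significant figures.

Below node A the series string R2+R3 = 10660 Ω sits in parallel with the 27300 Ω load: 7666 Ω.
V_A = 38.1 × 7666/(560 + 7666) = 35.5 V.

V ≈ 35.5 V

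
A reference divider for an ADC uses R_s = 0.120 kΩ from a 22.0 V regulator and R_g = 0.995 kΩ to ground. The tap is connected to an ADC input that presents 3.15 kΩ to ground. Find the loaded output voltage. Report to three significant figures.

V_out ≈ 19.0 V

The load sits in parallel with R_g: R_g‖R_L = (995 × 3150) / (995 + 3150) = 756.2 Ω.
V_out = 22.0 × 756.2 / (120 + 756.2) = 22.0 × 756.2/876.2 = 19.0 V.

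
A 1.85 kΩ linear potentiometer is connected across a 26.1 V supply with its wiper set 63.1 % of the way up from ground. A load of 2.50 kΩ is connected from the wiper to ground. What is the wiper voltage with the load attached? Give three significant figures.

V ≈ 14.0 V

The wiper splits the pot into (1−α)R = 682.6 Ω above and αR = 1167 Ω below.
Lower section ‖ load = 795.8 Ω.
V_wiper = 26.1 × 795.8/(682.6 + 795.8) = 14.0 V.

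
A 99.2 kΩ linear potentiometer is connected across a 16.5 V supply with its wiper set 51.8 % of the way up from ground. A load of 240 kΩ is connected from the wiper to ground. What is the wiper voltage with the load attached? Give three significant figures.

V ≈ 7.75 V

The wiper splits the pot into (1−α)R = 47.81 kΩ above and αR = 51.39 kΩ below.
Lower section ‖ load = 42.32 kΩ.
V_wiper = 16.5 × 42.32/(47.81 + 42.32) = 7.75 V.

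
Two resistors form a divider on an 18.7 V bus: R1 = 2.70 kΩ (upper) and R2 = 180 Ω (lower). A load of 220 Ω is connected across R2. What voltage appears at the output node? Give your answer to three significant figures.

V_out ≈ 0.661 V

The load sits in parallel with R2: R2‖R_L = (180 × 220) / (180 + 220) = 99.00 Ω.
V_out = 18.7 × 99.00 / (2700 + 99.00) = 18.7 × 99.00/2799 = 0.661 V.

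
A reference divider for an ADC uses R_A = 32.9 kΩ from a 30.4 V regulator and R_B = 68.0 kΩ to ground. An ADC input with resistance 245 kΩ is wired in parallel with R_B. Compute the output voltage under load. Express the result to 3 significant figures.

V_out ≈ 18.8 V

The load sits in parallel with R_B: R_B‖R_L = (68.0 × 245) / (68.0 + 245) = 53.23 kΩ.
V_out = 30.4 × 53.23 / (32.9 + 53.23) = 30.4 × 53.23/86.13 = 18.8 V.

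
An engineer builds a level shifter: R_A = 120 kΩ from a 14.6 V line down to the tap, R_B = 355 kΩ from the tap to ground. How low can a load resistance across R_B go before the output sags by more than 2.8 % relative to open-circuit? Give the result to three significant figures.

R_L(min) ≈ 3.11 MΩ

Output resistance R_th = R_A‖R_B = (120 × 355)/475.0 = 89.68 kΩ.
The fractional drop is R_th/(R_th + R_L); requiring this ≤ 0.0280 gives R_L ≥ R_th(1/0.0280 − 1) = 89.68 × 34.71 = 3.11 MΩ.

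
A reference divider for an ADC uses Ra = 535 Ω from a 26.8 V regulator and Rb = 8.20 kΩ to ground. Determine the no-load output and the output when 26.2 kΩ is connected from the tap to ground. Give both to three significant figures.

Open-circuit: V = 26.8 × 8200/(535 + 8200) = 25.2 V.
With the load, Rb becomes Rb‖R_L = 6245 Ω, so V = 26.8 × 6245/6780 = 24.7 V.

Unloaded: 25.2 V; loaded: 24.7 V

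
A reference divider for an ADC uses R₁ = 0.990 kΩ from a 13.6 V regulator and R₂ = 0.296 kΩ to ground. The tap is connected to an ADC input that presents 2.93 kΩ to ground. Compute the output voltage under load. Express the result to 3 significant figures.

The load sits in parallel with R₂: R₂‖R_L = (296 × 2930) / (296 + 2930) = 268.8 Ω.
V_out = 13.6 × 268.8 / (990 + 268.8) = 13.6 × 268.8/1259 = 2.90 V.
(Unloaded it would have been 3.13 V.)

V_out ≈ 2.90 V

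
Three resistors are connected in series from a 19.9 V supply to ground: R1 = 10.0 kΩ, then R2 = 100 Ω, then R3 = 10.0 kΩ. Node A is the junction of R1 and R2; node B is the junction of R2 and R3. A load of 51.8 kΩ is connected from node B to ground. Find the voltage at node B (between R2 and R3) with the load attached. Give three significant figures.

At node B, R3 is in parallel with the load: R3‖R_L = 8382 Ω.
Below node A the resistance is R2 + (R3‖R_L) = 8482 Ω, so V_A = 19.9 × 8482/18480 = 9.133 V.
Then V_B = V_A × (R3‖R_L)/(R2 + R3‖R_L) = 9.133 × 8382/8482 = 9.03 V.

V ≈ 9.03 V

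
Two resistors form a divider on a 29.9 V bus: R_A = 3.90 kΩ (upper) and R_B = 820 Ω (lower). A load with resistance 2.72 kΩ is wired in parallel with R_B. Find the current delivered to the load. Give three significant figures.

I_L ≈ 1.53 mA

R_B‖R_L = 630.1 Ω; V_out = 29.9 × 630.1/4530 = 4.159 V.
I_L = V_out / R_L = 4.159 / 2.72 kΩ = 1.53 mA.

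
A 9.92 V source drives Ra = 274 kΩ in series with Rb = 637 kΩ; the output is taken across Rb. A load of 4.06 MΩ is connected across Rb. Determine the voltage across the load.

V_out ≈ 6.62 V

The load sits in parallel with Rb: Rb‖R_L = (637 × 4060) / (637 + 4060) = 550.6 kΩ.
V_out = 9.92 × 550.6 / (274 + 550.6) = 9.92 × 550.6/824.6 = 6.62 V.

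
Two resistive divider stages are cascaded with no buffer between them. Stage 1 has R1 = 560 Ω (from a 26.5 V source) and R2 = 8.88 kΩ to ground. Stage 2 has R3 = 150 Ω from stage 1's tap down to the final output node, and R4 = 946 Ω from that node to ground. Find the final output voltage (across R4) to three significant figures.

V_out ≈ 14.5 V

Stage 2 presents R3+R4 = 1096 Ω as a load on stage 1's tap.
Stage 1's lower leg becomes R2‖(R3+R4) = 975.6 Ω, so V_mid = 26.5 × 975.6/1536 = 16.84 V.
Stage 2 is itself unloaded: V_out = V_mid × R4/(R3+R4) = 16.84 × 946/1096 = 14.5 V.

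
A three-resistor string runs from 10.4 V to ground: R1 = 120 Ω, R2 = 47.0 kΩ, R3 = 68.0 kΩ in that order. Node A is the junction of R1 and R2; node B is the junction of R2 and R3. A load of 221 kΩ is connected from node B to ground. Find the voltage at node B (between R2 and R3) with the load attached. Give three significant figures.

At node B, R3 is in parallel with the load: R3‖R_L = 52000 Ω.
Below node A the resistance is R2 + (R3‖R_L) = 99000 Ω, so V_A = 10.4 × 99000/99120 = 10.39 V.
Then V_B = V_A × (R3‖R_L)/(R2 + R3‖R_L) = 10.39 × 52000/99000 = 5.46 V.

V ≈ 5.46 V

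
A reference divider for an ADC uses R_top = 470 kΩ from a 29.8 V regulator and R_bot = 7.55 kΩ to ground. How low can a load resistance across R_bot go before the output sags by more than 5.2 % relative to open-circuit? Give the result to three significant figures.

R_L(min) ≈ 135 kΩ

Output resistance R_th = R_top‖R_bot = (470 × 7.55)/477.6 = 7.431 kΩ.
The fractional drop is R_th/(R_th + R_L); requiring this ≤ 0.0520 gives R_L ≥ R_th(1/0.0520 − 1) = 7.431 × 18.23 = 135 kΩ.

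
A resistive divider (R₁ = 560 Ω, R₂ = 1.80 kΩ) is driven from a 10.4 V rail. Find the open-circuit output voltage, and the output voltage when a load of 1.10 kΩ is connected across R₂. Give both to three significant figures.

Open-circuit: V = 10.4 × 1800/(560 + 1800) = 7.93 V.
With the load, R₂ becomes R₂‖R_L = 682.8 Ω, so V = 10.4 × 682.8/1243 = 5.71 V.

Unloaded: 7.93 V; loaded: 5.71 V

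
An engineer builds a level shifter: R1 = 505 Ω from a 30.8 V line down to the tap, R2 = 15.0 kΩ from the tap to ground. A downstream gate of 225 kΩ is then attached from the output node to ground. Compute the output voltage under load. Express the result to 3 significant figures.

The load sits in parallel with R2: R2‖R_L = (15000 × 225000) / (15000 + 225000) = 14060 Ω.
V_out = 30.8 × 14060 / (505 + 14060) = 30.8 × 14060/14570 = 29.7 V.
(Unloaded it would have been 29.8 V.)

V_out ≈ 29.7 V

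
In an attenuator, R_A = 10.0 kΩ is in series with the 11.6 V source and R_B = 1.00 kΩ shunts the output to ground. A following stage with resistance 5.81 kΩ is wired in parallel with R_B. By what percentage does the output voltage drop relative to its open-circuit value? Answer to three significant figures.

13.5 %

The divider's output (Thévenin) resistance is R_A‖R_B = 0.9091 kΩ.
Fractional drop under load = R_th/(R_th + R_L) = 0.9091 / (0.9091 + 5.81) = 0.1353.
So the output falls by 13.5 %.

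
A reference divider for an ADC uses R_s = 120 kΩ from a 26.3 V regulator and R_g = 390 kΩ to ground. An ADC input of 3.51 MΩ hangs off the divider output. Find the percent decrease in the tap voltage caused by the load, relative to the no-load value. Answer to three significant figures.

The divider's output (Thévenin) resistance is R_s‖R_g = 91.76 kΩ.
Fractional drop under load = R_th/(R_th + R_L) = 91.76 / (91.76 + 3510) = 0.02548.
So the output falls by 2.55 %.

2.55 %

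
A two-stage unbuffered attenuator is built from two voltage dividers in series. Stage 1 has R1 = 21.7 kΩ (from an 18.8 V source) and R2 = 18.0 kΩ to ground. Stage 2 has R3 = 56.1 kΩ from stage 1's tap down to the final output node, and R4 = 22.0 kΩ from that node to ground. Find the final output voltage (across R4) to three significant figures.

V_out ≈ 2.13 V

Stage 2 presents R3+R4 = 78.10 kΩ as a load on stage 1's tap.
Stage 1's lower leg becomes R2‖(R3+R4) = 14.63 kΩ, so V_mid = 18.8 × 14.63/36.33 = 7.570 V.
Stage 2 is itself unloaded: V_out = V_mid × R4/(R3+R4) = 7.570 × 22.0/78.10 = 2.13 V.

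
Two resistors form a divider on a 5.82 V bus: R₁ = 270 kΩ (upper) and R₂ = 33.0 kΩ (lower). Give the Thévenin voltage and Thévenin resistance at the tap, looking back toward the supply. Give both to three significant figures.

V_th = 0.634 V, R_th = 29.4 kΩ

V_th is the open-circuit tap voltage: 5.82 × 33.0/(270 + 33.0) = 0.634 V.
With the supply zeroed, R₁ and R₂ appear in parallel from the tap: R_th = R₁‖R₂ = (270 × 33.0)/303.0 = 29.4 kΩ.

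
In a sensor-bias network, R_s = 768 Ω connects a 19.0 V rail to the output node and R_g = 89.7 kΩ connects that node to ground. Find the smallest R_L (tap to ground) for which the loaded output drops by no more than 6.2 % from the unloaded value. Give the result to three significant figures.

Output resistance R_th = R_s‖R_g = (768 × 89700)/90470 = 761.5 Ω.
The fractional drop is R_th/(R_th + R_L); requiring this ≤ 0.0620 gives R_L ≥ R_th(1/0.0620 − 1) = 761.5 × 15.13 = 11.5 kΩ.

R_L(min) ≈ 11.5 kΩ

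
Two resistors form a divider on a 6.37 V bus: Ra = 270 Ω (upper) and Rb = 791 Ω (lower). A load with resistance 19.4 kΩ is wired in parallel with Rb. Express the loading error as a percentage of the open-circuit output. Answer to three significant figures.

The divider's output (Thévenin) resistance is Ra‖Rb = 201.3 Ω.
Fractional drop under load = R_th/(R_th + R_L) = 201.3 / (201.3 + 19400) = 0.01027.
So the output falls by 1.03 %.

1.03 %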